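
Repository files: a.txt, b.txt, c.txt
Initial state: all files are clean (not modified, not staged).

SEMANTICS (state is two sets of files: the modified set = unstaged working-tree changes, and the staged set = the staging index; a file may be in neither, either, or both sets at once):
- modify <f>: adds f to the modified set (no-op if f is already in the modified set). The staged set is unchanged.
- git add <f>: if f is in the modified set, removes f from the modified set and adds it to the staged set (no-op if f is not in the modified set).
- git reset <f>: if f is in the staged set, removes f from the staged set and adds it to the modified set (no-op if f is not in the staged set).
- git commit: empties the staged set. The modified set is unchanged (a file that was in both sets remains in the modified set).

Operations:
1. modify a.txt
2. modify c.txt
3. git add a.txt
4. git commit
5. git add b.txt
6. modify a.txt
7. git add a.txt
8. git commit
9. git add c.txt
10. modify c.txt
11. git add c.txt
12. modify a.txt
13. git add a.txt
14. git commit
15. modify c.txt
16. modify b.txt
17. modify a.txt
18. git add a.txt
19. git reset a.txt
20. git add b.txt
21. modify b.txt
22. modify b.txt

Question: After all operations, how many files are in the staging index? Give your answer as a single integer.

Answer: 1

Derivation:
After op 1 (modify a.txt): modified={a.txt} staged={none}
After op 2 (modify c.txt): modified={a.txt, c.txt} staged={none}
After op 3 (git add a.txt): modified={c.txt} staged={a.txt}
After op 4 (git commit): modified={c.txt} staged={none}
After op 5 (git add b.txt): modified={c.txt} staged={none}
After op 6 (modify a.txt): modified={a.txt, c.txt} staged={none}
After op 7 (git add a.txt): modified={c.txt} staged={a.txt}
After op 8 (git commit): modified={c.txt} staged={none}
After op 9 (git add c.txt): modified={none} staged={c.txt}
After op 10 (modify c.txt): modified={c.txt} staged={c.txt}
After op 11 (git add c.txt): modified={none} staged={c.txt}
After op 12 (modify a.txt): modified={a.txt} staged={c.txt}
After op 13 (git add a.txt): modified={none} staged={a.txt, c.txt}
After op 14 (git commit): modified={none} staged={none}
After op 15 (modify c.txt): modified={c.txt} staged={none}
After op 16 (modify b.txt): modified={b.txt, c.txt} staged={none}
After op 17 (modify a.txt): modified={a.txt, b.txt, c.txt} staged={none}
After op 18 (git add a.txt): modified={b.txt, c.txt} staged={a.txt}
After op 19 (git reset a.txt): modified={a.txt, b.txt, c.txt} staged={none}
After op 20 (git add b.txt): modified={a.txt, c.txt} staged={b.txt}
After op 21 (modify b.txt): modified={a.txt, b.txt, c.txt} staged={b.txt}
After op 22 (modify b.txt): modified={a.txt, b.txt, c.txt} staged={b.txt}
Final staged set: {b.txt} -> count=1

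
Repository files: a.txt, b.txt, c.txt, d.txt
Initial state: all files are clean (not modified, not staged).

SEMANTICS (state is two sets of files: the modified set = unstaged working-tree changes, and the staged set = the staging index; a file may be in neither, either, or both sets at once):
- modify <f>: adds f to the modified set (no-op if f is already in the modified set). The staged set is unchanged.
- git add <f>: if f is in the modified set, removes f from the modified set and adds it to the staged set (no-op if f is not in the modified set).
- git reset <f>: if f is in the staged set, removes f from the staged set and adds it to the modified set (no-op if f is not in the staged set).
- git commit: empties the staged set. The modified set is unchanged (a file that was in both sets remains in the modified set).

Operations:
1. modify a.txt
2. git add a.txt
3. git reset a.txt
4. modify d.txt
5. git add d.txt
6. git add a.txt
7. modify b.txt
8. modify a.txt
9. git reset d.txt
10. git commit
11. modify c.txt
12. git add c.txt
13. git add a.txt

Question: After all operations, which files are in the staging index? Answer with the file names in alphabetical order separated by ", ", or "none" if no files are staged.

Answer: a.txt, c.txt

Derivation:
After op 1 (modify a.txt): modified={a.txt} staged={none}
After op 2 (git add a.txt): modified={none} staged={a.txt}
After op 3 (git reset a.txt): modified={a.txt} staged={none}
After op 4 (modify d.txt): modified={a.txt, d.txt} staged={none}
After op 5 (git add d.txt): modified={a.txt} staged={d.txt}
After op 6 (git add a.txt): modified={none} staged={a.txt, d.txt}
After op 7 (modify b.txt): modified={b.txt} staged={a.txt, d.txt}
After op 8 (modify a.txt): modified={a.txt, b.txt} staged={a.txt, d.txt}
After op 9 (git reset d.txt): modified={a.txt, b.txt, d.txt} staged={a.txt}
After op 10 (git commit): modified={a.txt, b.txt, d.txt} staged={none}
After op 11 (modify c.txt): modified={a.txt, b.txt, c.txt, d.txt} staged={none}
After op 12 (git add c.txt): modified={a.txt, b.txt, d.txt} staged={c.txt}
After op 13 (git add a.txt): modified={b.txt, d.txt} staged={a.txt, c.txt}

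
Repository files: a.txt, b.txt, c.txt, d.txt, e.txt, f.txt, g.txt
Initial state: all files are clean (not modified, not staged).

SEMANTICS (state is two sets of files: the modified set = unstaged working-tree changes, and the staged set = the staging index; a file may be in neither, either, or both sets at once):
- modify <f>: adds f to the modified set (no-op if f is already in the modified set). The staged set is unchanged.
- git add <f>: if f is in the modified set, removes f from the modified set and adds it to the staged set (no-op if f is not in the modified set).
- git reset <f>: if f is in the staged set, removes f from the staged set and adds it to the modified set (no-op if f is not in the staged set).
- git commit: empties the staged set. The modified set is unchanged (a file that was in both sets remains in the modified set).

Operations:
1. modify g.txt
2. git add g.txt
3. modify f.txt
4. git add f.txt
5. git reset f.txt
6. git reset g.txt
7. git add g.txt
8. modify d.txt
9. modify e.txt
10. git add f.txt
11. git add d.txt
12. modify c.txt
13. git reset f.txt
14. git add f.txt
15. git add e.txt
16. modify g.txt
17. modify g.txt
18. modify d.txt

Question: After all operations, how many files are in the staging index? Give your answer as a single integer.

After op 1 (modify g.txt): modified={g.txt} staged={none}
After op 2 (git add g.txt): modified={none} staged={g.txt}
After op 3 (modify f.txt): modified={f.txt} staged={g.txt}
After op 4 (git add f.txt): modified={none} staged={f.txt, g.txt}
After op 5 (git reset f.txt): modified={f.txt} staged={g.txt}
After op 6 (git reset g.txt): modified={f.txt, g.txt} staged={none}
After op 7 (git add g.txt): modified={f.txt} staged={g.txt}
After op 8 (modify d.txt): modified={d.txt, f.txt} staged={g.txt}
After op 9 (modify e.txt): modified={d.txt, e.txt, f.txt} staged={g.txt}
After op 10 (git add f.txt): modified={d.txt, e.txt} staged={f.txt, g.txt}
After op 11 (git add d.txt): modified={e.txt} staged={d.txt, f.txt, g.txt}
After op 12 (modify c.txt): modified={c.txt, e.txt} staged={d.txt, f.txt, g.txt}
After op 13 (git reset f.txt): modified={c.txt, e.txt, f.txt} staged={d.txt, g.txt}
After op 14 (git add f.txt): modified={c.txt, e.txt} staged={d.txt, f.txt, g.txt}
After op 15 (git add e.txt): modified={c.txt} staged={d.txt, e.txt, f.txt, g.txt}
After op 16 (modify g.txt): modified={c.txt, g.txt} staged={d.txt, e.txt, f.txt, g.txt}
After op 17 (modify g.txt): modified={c.txt, g.txt} staged={d.txt, e.txt, f.txt, g.txt}
After op 18 (modify d.txt): modified={c.txt, d.txt, g.txt} staged={d.txt, e.txt, f.txt, g.txt}
Final staged set: {d.txt, e.txt, f.txt, g.txt} -> count=4

Answer: 4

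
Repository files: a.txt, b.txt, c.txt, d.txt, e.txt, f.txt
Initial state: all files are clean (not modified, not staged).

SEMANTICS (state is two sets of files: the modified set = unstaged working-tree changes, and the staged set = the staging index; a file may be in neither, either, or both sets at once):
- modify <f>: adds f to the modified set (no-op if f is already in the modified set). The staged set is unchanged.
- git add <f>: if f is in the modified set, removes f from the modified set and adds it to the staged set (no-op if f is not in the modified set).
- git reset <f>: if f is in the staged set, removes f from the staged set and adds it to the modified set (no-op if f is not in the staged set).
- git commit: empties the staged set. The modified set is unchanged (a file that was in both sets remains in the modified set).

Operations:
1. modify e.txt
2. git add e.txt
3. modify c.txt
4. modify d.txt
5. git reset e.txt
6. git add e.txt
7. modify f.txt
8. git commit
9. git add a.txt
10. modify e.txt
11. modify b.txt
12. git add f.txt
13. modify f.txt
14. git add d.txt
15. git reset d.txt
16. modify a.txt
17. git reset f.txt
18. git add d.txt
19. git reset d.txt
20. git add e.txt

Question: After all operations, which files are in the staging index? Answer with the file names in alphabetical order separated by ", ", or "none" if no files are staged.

Answer: e.txt

Derivation:
After op 1 (modify e.txt): modified={e.txt} staged={none}
After op 2 (git add e.txt): modified={none} staged={e.txt}
After op 3 (modify c.txt): modified={c.txt} staged={e.txt}
After op 4 (modify d.txt): modified={c.txt, d.txt} staged={e.txt}
After op 5 (git reset e.txt): modified={c.txt, d.txt, e.txt} staged={none}
After op 6 (git add e.txt): modified={c.txt, d.txt} staged={e.txt}
After op 7 (modify f.txt): modified={c.txt, d.txt, f.txt} staged={e.txt}
After op 8 (git commit): modified={c.txt, d.txt, f.txt} staged={none}
After op 9 (git add a.txt): modified={c.txt, d.txt, f.txt} staged={none}
After op 10 (modify e.txt): modified={c.txt, d.txt, e.txt, f.txt} staged={none}
After op 11 (modify b.txt): modified={b.txt, c.txt, d.txt, e.txt, f.txt} staged={none}
After op 12 (git add f.txt): modified={b.txt, c.txt, d.txt, e.txt} staged={f.txt}
After op 13 (modify f.txt): modified={b.txt, c.txt, d.txt, e.txt, f.txt} staged={f.txt}
After op 14 (git add d.txt): modified={b.txt, c.txt, e.txt, f.txt} staged={d.txt, f.txt}
After op 15 (git reset d.txt): modified={b.txt, c.txt, d.txt, e.txt, f.txt} staged={f.txt}
After op 16 (modify a.txt): modified={a.txt, b.txt, c.txt, d.txt, e.txt, f.txt} staged={f.txt}
After op 17 (git reset f.txt): modified={a.txt, b.txt, c.txt, d.txt, e.txt, f.txt} staged={none}
After op 18 (git add d.txt): modified={a.txt, b.txt, c.txt, e.txt, f.txt} staged={d.txt}
After op 19 (git reset d.txt): modified={a.txt, b.txt, c.txt, d.txt, e.txt, f.txt} staged={none}
After op 20 (git add e.txt): modified={a.txt, b.txt, c.txt, d.txt, f.txt} staged={e.txt}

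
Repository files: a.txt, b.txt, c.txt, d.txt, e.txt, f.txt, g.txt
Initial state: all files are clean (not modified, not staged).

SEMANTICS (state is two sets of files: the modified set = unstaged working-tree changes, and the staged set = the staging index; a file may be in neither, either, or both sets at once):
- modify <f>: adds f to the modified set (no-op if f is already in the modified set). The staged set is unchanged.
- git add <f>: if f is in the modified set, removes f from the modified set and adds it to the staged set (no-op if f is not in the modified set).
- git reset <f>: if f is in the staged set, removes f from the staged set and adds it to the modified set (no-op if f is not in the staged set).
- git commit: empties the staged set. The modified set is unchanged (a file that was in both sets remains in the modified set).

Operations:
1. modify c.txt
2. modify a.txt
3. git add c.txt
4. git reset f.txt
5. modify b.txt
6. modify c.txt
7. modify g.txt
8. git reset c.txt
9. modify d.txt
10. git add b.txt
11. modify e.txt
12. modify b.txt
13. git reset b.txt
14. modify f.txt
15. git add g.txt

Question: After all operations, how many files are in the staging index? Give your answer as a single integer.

Answer: 1

Derivation:
After op 1 (modify c.txt): modified={c.txt} staged={none}
After op 2 (modify a.txt): modified={a.txt, c.txt} staged={none}
After op 3 (git add c.txt): modified={a.txt} staged={c.txt}
After op 4 (git reset f.txt): modified={a.txt} staged={c.txt}
After op 5 (modify b.txt): modified={a.txt, b.txt} staged={c.txt}
After op 6 (modify c.txt): modified={a.txt, b.txt, c.txt} staged={c.txt}
After op 7 (modify g.txt): modified={a.txt, b.txt, c.txt, g.txt} staged={c.txt}
After op 8 (git reset c.txt): modified={a.txt, b.txt, c.txt, g.txt} staged={none}
After op 9 (modify d.txt): modified={a.txt, b.txt, c.txt, d.txt, g.txt} staged={none}
After op 10 (git add b.txt): modified={a.txt, c.txt, d.txt, g.txt} staged={b.txt}
After op 11 (modify e.txt): modified={a.txt, c.txt, d.txt, e.txt, g.txt} staged={b.txt}
After op 12 (modify b.txt): modified={a.txt, b.txt, c.txt, d.txt, e.txt, g.txt} staged={b.txt}
After op 13 (git reset b.txt): modified={a.txt, b.txt, c.txt, d.txt, e.txt, g.txt} staged={none}
After op 14 (modify f.txt): modified={a.txt, b.txt, c.txt, d.txt, e.txt, f.txt, g.txt} staged={none}
After op 15 (git add g.txt): modified={a.txt, b.txt, c.txt, d.txt, e.txt, f.txt} staged={g.txt}
Final staged set: {g.txt} -> count=1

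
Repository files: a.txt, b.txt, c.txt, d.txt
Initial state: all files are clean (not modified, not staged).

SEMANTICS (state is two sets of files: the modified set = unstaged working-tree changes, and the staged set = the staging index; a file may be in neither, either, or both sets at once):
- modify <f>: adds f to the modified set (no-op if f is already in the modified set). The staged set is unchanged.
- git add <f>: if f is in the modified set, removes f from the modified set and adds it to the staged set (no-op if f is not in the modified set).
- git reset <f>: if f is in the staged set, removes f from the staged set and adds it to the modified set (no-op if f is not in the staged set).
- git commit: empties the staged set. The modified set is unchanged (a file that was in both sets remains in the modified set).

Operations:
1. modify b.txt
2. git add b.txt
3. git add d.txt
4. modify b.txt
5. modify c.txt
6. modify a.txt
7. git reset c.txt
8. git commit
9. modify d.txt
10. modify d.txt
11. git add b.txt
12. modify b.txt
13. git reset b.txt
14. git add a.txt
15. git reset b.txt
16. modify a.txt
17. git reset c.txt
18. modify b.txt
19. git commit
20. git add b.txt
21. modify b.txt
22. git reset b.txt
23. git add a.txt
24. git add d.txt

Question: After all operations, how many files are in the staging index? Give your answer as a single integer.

After op 1 (modify b.txt): modified={b.txt} staged={none}
After op 2 (git add b.txt): modified={none} staged={b.txt}
After op 3 (git add d.txt): modified={none} staged={b.txt}
After op 4 (modify b.txt): modified={b.txt} staged={b.txt}
After op 5 (modify c.txt): modified={b.txt, c.txt} staged={b.txt}
After op 6 (modify a.txt): modified={a.txt, b.txt, c.txt} staged={b.txt}
After op 7 (git reset c.txt): modified={a.txt, b.txt, c.txt} staged={b.txt}
After op 8 (git commit): modified={a.txt, b.txt, c.txt} staged={none}
After op 9 (modify d.txt): modified={a.txt, b.txt, c.txt, d.txt} staged={none}
After op 10 (modify d.txt): modified={a.txt, b.txt, c.txt, d.txt} staged={none}
After op 11 (git add b.txt): modified={a.txt, c.txt, d.txt} staged={b.txt}
After op 12 (modify b.txt): modified={a.txt, b.txt, c.txt, d.txt} staged={b.txt}
After op 13 (git reset b.txt): modified={a.txt, b.txt, c.txt, d.txt} staged={none}
After op 14 (git add a.txt): modified={b.txt, c.txt, d.txt} staged={a.txt}
After op 15 (git reset b.txt): modified={b.txt, c.txt, d.txt} staged={a.txt}
After op 16 (modify a.txt): modified={a.txt, b.txt, c.txt, d.txt} staged={a.txt}
After op 17 (git reset c.txt): modified={a.txt, b.txt, c.txt, d.txt} staged={a.txt}
After op 18 (modify b.txt): modified={a.txt, b.txt, c.txt, d.txt} staged={a.txt}
After op 19 (git commit): modified={a.txt, b.txt, c.txt, d.txt} staged={none}
After op 20 (git add b.txt): modified={a.txt, c.txt, d.txt} staged={b.txt}
After op 21 (modify b.txt): modified={a.txt, b.txt, c.txt, d.txt} staged={b.txt}
After op 22 (git reset b.txt): modified={a.txt, b.txt, c.txt, d.txt} staged={none}
After op 23 (git add a.txt): modified={b.txt, c.txt, d.txt} staged={a.txt}
After op 24 (git add d.txt): modified={b.txt, c.txt} staged={a.txt, d.txt}
Final staged set: {a.txt, d.txt} -> count=2

Answer: 2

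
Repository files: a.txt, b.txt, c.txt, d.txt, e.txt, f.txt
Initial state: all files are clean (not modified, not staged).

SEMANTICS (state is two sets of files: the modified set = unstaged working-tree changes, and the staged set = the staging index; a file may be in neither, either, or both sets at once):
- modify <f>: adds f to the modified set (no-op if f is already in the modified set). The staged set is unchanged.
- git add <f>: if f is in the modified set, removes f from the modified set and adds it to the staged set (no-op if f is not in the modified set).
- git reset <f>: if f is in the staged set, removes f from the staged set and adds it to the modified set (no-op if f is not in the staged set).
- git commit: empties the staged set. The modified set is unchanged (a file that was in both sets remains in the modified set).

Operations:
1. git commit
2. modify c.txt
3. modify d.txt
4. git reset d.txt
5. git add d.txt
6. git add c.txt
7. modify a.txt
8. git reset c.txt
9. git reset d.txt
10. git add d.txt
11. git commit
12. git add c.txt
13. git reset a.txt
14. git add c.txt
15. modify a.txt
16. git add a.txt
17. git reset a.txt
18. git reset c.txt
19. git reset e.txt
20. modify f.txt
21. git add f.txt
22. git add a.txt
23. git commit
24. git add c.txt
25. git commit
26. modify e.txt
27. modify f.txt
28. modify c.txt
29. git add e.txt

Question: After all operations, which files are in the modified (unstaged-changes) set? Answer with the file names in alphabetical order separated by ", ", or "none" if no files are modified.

Answer: c.txt, f.txt

Derivation:
After op 1 (git commit): modified={none} staged={none}
After op 2 (modify c.txt): modified={c.txt} staged={none}
After op 3 (modify d.txt): modified={c.txt, d.txt} staged={none}
After op 4 (git reset d.txt): modified={c.txt, d.txt} staged={none}
After op 5 (git add d.txt): modified={c.txt} staged={d.txt}
After op 6 (git add c.txt): modified={none} staged={c.txt, d.txt}
After op 7 (modify a.txt): modified={a.txt} staged={c.txt, d.txt}
After op 8 (git reset c.txt): modified={a.txt, c.txt} staged={d.txt}
After op 9 (git reset d.txt): modified={a.txt, c.txt, d.txt} staged={none}
After op 10 (git add d.txt): modified={a.txt, c.txt} staged={d.txt}
After op 11 (git commit): modified={a.txt, c.txt} staged={none}
After op 12 (git add c.txt): modified={a.txt} staged={c.txt}
After op 13 (git reset a.txt): modified={a.txt} staged={c.txt}
After op 14 (git add c.txt): modified={a.txt} staged={c.txt}
After op 15 (modify a.txt): modified={a.txt} staged={c.txt}
After op 16 (git add a.txt): modified={none} staged={a.txt, c.txt}
After op 17 (git reset a.txt): modified={a.txt} staged={c.txt}
After op 18 (git reset c.txt): modified={a.txt, c.txt} staged={none}
After op 19 (git reset e.txt): modified={a.txt, c.txt} staged={none}
After op 20 (modify f.txt): modified={a.txt, c.txt, f.txt} staged={none}
After op 21 (git add f.txt): modified={a.txt, c.txt} staged={f.txt}
After op 22 (git add a.txt): modified={c.txt} staged={a.txt, f.txt}
After op 23 (git commit): modified={c.txt} staged={none}
After op 24 (git add c.txt): modified={none} staged={c.txt}
After op 25 (git commit): modified={none} staged={none}
After op 26 (modify e.txt): modified={e.txt} staged={none}
After op 27 (modify f.txt): modified={e.txt, f.txt} staged={none}
After op 28 (modify c.txt): modified={c.txt, e.txt, f.txt} staged={none}
After op 29 (git add e.txt): modified={c.txt, f.txt} staged={e.txt}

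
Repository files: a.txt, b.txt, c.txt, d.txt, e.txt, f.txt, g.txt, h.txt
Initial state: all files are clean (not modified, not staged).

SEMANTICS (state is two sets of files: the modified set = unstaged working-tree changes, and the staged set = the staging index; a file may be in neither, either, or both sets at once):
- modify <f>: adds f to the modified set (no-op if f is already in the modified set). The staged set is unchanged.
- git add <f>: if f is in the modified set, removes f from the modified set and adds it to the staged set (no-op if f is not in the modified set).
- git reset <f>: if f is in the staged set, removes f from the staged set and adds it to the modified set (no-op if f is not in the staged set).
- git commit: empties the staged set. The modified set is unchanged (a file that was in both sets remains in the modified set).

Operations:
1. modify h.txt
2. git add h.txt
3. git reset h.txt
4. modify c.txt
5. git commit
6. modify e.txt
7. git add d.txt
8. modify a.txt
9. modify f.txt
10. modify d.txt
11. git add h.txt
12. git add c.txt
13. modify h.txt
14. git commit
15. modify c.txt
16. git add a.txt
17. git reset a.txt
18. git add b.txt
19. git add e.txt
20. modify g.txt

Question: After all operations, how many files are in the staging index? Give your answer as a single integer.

After op 1 (modify h.txt): modified={h.txt} staged={none}
After op 2 (git add h.txt): modified={none} staged={h.txt}
After op 3 (git reset h.txt): modified={h.txt} staged={none}
After op 4 (modify c.txt): modified={c.txt, h.txt} staged={none}
After op 5 (git commit): modified={c.txt, h.txt} staged={none}
After op 6 (modify e.txt): modified={c.txt, e.txt, h.txt} staged={none}
After op 7 (git add d.txt): modified={c.txt, e.txt, h.txt} staged={none}
After op 8 (modify a.txt): modified={a.txt, c.txt, e.txt, h.txt} staged={none}
After op 9 (modify f.txt): modified={a.txt, c.txt, e.txt, f.txt, h.txt} staged={none}
After op 10 (modify d.txt): modified={a.txt, c.txt, d.txt, e.txt, f.txt, h.txt} staged={none}
After op 11 (git add h.txt): modified={a.txt, c.txt, d.txt, e.txt, f.txt} staged={h.txt}
After op 12 (git add c.txt): modified={a.txt, d.txt, e.txt, f.txt} staged={c.txt, h.txt}
After op 13 (modify h.txt): modified={a.txt, d.txt, e.txt, f.txt, h.txt} staged={c.txt, h.txt}
After op 14 (git commit): modified={a.txt, d.txt, e.txt, f.txt, h.txt} staged={none}
After op 15 (modify c.txt): modified={a.txt, c.txt, d.txt, e.txt, f.txt, h.txt} staged={none}
After op 16 (git add a.txt): modified={c.txt, d.txt, e.txt, f.txt, h.txt} staged={a.txt}
After op 17 (git reset a.txt): modified={a.txt, c.txt, d.txt, e.txt, f.txt, h.txt} staged={none}
After op 18 (git add b.txt): modified={a.txt, c.txt, d.txt, e.txt, f.txt, h.txt} staged={none}
After op 19 (git add e.txt): modified={a.txt, c.txt, d.txt, f.txt, h.txt} staged={e.txt}
After op 20 (modify g.txt): modified={a.txt, c.txt, d.txt, f.txt, g.txt, h.txt} staged={e.txt}
Final staged set: {e.txt} -> count=1

Answer: 1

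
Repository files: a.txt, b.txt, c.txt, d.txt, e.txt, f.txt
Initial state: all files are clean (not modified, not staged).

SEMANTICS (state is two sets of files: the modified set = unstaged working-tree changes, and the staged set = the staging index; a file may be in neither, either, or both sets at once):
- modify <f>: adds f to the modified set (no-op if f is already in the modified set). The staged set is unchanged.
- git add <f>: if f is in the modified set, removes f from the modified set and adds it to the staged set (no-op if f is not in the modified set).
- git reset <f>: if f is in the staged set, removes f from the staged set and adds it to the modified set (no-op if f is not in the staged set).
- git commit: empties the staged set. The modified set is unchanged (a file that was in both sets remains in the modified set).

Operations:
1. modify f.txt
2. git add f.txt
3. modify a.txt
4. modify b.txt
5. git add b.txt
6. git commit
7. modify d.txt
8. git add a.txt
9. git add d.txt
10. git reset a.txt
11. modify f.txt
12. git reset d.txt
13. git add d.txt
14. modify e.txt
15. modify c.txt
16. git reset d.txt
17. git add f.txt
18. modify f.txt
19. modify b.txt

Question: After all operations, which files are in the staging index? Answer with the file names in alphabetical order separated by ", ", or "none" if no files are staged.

After op 1 (modify f.txt): modified={f.txt} staged={none}
After op 2 (git add f.txt): modified={none} staged={f.txt}
After op 3 (modify a.txt): modified={a.txt} staged={f.txt}
After op 4 (modify b.txt): modified={a.txt, b.txt} staged={f.txt}
After op 5 (git add b.txt): modified={a.txt} staged={b.txt, f.txt}
After op 6 (git commit): modified={a.txt} staged={none}
After op 7 (modify d.txt): modified={a.txt, d.txt} staged={none}
After op 8 (git add a.txt): modified={d.txt} staged={a.txt}
After op 9 (git add d.txt): modified={none} staged={a.txt, d.txt}
After op 10 (git reset a.txt): modified={a.txt} staged={d.txt}
After op 11 (modify f.txt): modified={a.txt, f.txt} staged={d.txt}
After op 12 (git reset d.txt): modified={a.txt, d.txt, f.txt} staged={none}
After op 13 (git add d.txt): modified={a.txt, f.txt} staged={d.txt}
After op 14 (modify e.txt): modified={a.txt, e.txt, f.txt} staged={d.txt}
After op 15 (modify c.txt): modified={a.txt, c.txt, e.txt, f.txt} staged={d.txt}
After op 16 (git reset d.txt): modified={a.txt, c.txt, d.txt, e.txt, f.txt} staged={none}
After op 17 (git add f.txt): modified={a.txt, c.txt, d.txt, e.txt} staged={f.txt}
After op 18 (modify f.txt): modified={a.txt, c.txt, d.txt, e.txt, f.txt} staged={f.txt}
After op 19 (modify b.txt): modified={a.txt, b.txt, c.txt, d.txt, e.txt, f.txt} staged={f.txt}

Answer: f.txt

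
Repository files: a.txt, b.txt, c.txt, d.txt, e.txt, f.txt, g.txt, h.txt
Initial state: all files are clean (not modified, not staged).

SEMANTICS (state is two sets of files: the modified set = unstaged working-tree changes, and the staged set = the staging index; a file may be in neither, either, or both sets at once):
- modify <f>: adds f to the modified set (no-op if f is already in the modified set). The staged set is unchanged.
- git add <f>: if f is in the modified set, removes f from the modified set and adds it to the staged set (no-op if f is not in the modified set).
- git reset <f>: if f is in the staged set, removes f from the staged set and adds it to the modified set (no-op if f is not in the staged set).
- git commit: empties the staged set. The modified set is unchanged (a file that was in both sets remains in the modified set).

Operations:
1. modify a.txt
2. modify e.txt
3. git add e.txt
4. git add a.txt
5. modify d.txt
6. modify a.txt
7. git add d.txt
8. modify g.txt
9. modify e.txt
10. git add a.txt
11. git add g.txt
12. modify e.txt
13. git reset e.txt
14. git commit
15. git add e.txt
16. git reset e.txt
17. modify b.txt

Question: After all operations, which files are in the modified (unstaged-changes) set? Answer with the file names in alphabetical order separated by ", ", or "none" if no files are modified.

After op 1 (modify a.txt): modified={a.txt} staged={none}
After op 2 (modify e.txt): modified={a.txt, e.txt} staged={none}
After op 3 (git add e.txt): modified={a.txt} staged={e.txt}
After op 4 (git add a.txt): modified={none} staged={a.txt, e.txt}
After op 5 (modify d.txt): modified={d.txt} staged={a.txt, e.txt}
After op 6 (modify a.txt): modified={a.txt, d.txt} staged={a.txt, e.txt}
After op 7 (git add d.txt): modified={a.txt} staged={a.txt, d.txt, e.txt}
After op 8 (modify g.txt): modified={a.txt, g.txt} staged={a.txt, d.txt, e.txt}
After op 9 (modify e.txt): modified={a.txt, e.txt, g.txt} staged={a.txt, d.txt, e.txt}
After op 10 (git add a.txt): modified={e.txt, g.txt} staged={a.txt, d.txt, e.txt}
After op 11 (git add g.txt): modified={e.txt} staged={a.txt, d.txt, e.txt, g.txt}
After op 12 (modify e.txt): modified={e.txt} staged={a.txt, d.txt, e.txt, g.txt}
After op 13 (git reset e.txt): modified={e.txt} staged={a.txt, d.txt, g.txt}
After op 14 (git commit): modified={e.txt} staged={none}
After op 15 (git add e.txt): modified={none} staged={e.txt}
After op 16 (git reset e.txt): modified={e.txt} staged={none}
After op 17 (modify b.txt): modified={b.txt, e.txt} staged={none}

Answer: b.txt, e.txt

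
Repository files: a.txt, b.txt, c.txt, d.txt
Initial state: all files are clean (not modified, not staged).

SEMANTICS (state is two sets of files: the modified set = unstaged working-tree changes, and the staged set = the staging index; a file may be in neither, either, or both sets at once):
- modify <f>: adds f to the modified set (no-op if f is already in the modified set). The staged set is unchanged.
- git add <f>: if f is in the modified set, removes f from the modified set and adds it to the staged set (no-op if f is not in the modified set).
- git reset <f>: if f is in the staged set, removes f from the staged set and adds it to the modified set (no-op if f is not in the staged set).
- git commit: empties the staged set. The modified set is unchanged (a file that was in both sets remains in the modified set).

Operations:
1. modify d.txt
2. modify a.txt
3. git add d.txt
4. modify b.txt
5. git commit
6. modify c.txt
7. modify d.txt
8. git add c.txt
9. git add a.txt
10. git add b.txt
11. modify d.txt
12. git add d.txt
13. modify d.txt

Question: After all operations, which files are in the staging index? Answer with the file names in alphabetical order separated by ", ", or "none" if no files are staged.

After op 1 (modify d.txt): modified={d.txt} staged={none}
After op 2 (modify a.txt): modified={a.txt, d.txt} staged={none}
After op 3 (git add d.txt): modified={a.txt} staged={d.txt}
After op 4 (modify b.txt): modified={a.txt, b.txt} staged={d.txt}
After op 5 (git commit): modified={a.txt, b.txt} staged={none}
After op 6 (modify c.txt): modified={a.txt, b.txt, c.txt} staged={none}
After op 7 (modify d.txt): modified={a.txt, b.txt, c.txt, d.txt} staged={none}
After op 8 (git add c.txt): modified={a.txt, b.txt, d.txt} staged={c.txt}
After op 9 (git add a.txt): modified={b.txt, d.txt} staged={a.txt, c.txt}
After op 10 (git add b.txt): modified={d.txt} staged={a.txt, b.txt, c.txt}
After op 11 (modify d.txt): modified={d.txt} staged={a.txt, b.txt, c.txt}
After op 12 (git add d.txt): modified={none} staged={a.txt, b.txt, c.txt, d.txt}
After op 13 (modify d.txt): modified={d.txt} staged={a.txt, b.txt, c.txt, d.txt}

Answer: a.txt, b.txt, c.txt, d.txt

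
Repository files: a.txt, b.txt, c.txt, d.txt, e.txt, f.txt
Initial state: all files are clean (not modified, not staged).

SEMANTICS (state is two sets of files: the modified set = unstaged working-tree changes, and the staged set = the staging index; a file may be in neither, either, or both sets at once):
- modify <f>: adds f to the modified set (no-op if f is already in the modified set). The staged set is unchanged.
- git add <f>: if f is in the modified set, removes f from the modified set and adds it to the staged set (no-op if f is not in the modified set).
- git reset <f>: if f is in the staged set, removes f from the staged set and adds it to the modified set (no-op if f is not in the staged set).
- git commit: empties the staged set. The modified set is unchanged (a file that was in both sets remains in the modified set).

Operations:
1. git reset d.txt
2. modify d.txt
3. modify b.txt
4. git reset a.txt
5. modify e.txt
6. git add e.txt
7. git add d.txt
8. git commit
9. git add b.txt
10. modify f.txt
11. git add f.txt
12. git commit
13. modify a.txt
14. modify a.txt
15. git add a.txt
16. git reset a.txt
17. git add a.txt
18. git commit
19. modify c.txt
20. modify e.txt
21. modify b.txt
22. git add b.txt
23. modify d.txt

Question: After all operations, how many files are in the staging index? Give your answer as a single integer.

After op 1 (git reset d.txt): modified={none} staged={none}
After op 2 (modify d.txt): modified={d.txt} staged={none}
After op 3 (modify b.txt): modified={b.txt, d.txt} staged={none}
After op 4 (git reset a.txt): modified={b.txt, d.txt} staged={none}
After op 5 (modify e.txt): modified={b.txt, d.txt, e.txt} staged={none}
After op 6 (git add e.txt): modified={b.txt, d.txt} staged={e.txt}
After op 7 (git add d.txt): modified={b.txt} staged={d.txt, e.txt}
After op 8 (git commit): modified={b.txt} staged={none}
After op 9 (git add b.txt): modified={none} staged={b.txt}
After op 10 (modify f.txt): modified={f.txt} staged={b.txt}
After op 11 (git add f.txt): modified={none} staged={b.txt, f.txt}
After op 12 (git commit): modified={none} staged={none}
After op 13 (modify a.txt): modified={a.txt} staged={none}
After op 14 (modify a.txt): modified={a.txt} staged={none}
After op 15 (git add a.txt): modified={none} staged={a.txt}
After op 16 (git reset a.txt): modified={a.txt} staged={none}
After op 17 (git add a.txt): modified={none} staged={a.txt}
After op 18 (git commit): modified={none} staged={none}
After op 19 (modify c.txt): modified={c.txt} staged={none}
After op 20 (modify e.txt): modified={c.txt, e.txt} staged={none}
After op 21 (modify b.txt): modified={b.txt, c.txt, e.txt} staged={none}
After op 22 (git add b.txt): modified={c.txt, e.txt} staged={b.txt}
After op 23 (modify d.txt): modified={c.txt, d.txt, e.txt} staged={b.txt}
Final staged set: {b.txt} -> count=1

Answer: 1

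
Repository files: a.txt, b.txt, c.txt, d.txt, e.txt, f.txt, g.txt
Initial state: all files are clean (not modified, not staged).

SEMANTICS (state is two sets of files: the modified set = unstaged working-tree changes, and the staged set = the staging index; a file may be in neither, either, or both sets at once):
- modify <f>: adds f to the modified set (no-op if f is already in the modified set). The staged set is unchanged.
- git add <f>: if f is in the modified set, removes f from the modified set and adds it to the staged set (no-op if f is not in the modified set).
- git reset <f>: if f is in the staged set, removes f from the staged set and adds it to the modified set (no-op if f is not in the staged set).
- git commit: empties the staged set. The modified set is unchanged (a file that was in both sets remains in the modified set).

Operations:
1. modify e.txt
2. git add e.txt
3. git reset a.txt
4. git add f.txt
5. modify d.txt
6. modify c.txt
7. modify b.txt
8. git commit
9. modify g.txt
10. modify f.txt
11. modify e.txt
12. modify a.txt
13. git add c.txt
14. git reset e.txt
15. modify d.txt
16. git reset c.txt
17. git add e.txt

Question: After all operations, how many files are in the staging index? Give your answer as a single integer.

After op 1 (modify e.txt): modified={e.txt} staged={none}
After op 2 (git add e.txt): modified={none} staged={e.txt}
After op 3 (git reset a.txt): modified={none} staged={e.txt}
After op 4 (git add f.txt): modified={none} staged={e.txt}
After op 5 (modify d.txt): modified={d.txt} staged={e.txt}
After op 6 (modify c.txt): modified={c.txt, d.txt} staged={e.txt}
After op 7 (modify b.txt): modified={b.txt, c.txt, d.txt} staged={e.txt}
After op 8 (git commit): modified={b.txt, c.txt, d.txt} staged={none}
After op 9 (modify g.txt): modified={b.txt, c.txt, d.txt, g.txt} staged={none}
After op 10 (modify f.txt): modified={b.txt, c.txt, d.txt, f.txt, g.txt} staged={none}
After op 11 (modify e.txt): modified={b.txt, c.txt, d.txt, e.txt, f.txt, g.txt} staged={none}
After op 12 (modify a.txt): modified={a.txt, b.txt, c.txt, d.txt, e.txt, f.txt, g.txt} staged={none}
After op 13 (git add c.txt): modified={a.txt, b.txt, d.txt, e.txt, f.txt, g.txt} staged={c.txt}
After op 14 (git reset e.txt): modified={a.txt, b.txt, d.txt, e.txt, f.txt, g.txt} staged={c.txt}
After op 15 (modify d.txt): modified={a.txt, b.txt, d.txt, e.txt, f.txt, g.txt} staged={c.txt}
After op 16 (git reset c.txt): modified={a.txt, b.txt, c.txt, d.txt, e.txt, f.txt, g.txt} staged={none}
After op 17 (git add e.txt): modified={a.txt, b.txt, c.txt, d.txt, f.txt, g.txt} staged={e.txt}
Final staged set: {e.txt} -> count=1

Answer: 1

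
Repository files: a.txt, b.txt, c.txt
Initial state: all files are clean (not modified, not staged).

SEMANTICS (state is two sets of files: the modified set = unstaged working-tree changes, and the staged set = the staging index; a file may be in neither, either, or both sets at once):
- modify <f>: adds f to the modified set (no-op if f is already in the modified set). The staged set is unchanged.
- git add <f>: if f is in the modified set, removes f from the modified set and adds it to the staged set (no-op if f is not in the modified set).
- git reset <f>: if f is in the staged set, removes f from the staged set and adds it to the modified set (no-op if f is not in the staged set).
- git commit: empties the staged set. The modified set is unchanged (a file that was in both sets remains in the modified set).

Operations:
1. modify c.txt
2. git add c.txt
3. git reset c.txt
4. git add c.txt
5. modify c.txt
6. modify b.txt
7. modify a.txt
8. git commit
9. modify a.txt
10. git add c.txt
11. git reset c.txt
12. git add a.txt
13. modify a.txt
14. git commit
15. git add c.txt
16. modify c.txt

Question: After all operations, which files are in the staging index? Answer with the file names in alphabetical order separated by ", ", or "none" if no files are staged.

After op 1 (modify c.txt): modified={c.txt} staged={none}
After op 2 (git add c.txt): modified={none} staged={c.txt}
After op 3 (git reset c.txt): modified={c.txt} staged={none}
After op 4 (git add c.txt): modified={none} staged={c.txt}
After op 5 (modify c.txt): modified={c.txt} staged={c.txt}
After op 6 (modify b.txt): modified={b.txt, c.txt} staged={c.txt}
After op 7 (modify a.txt): modified={a.txt, b.txt, c.txt} staged={c.txt}
After op 8 (git commit): modified={a.txt, b.txt, c.txt} staged={none}
After op 9 (modify a.txt): modified={a.txt, b.txt, c.txt} staged={none}
After op 10 (git add c.txt): modified={a.txt, b.txt} staged={c.txt}
After op 11 (git reset c.txt): modified={a.txt, b.txt, c.txt} staged={none}
After op 12 (git add a.txt): modified={b.txt, c.txt} staged={a.txt}
After op 13 (modify a.txt): modified={a.txt, b.txt, c.txt} staged={a.txt}
After op 14 (git commit): modified={a.txt, b.txt, c.txt} staged={none}
After op 15 (git add c.txt): modified={a.txt, b.txt} staged={c.txt}
After op 16 (modify c.txt): modified={a.txt, b.txt, c.txt} staged={c.txt}

Answer: c.txt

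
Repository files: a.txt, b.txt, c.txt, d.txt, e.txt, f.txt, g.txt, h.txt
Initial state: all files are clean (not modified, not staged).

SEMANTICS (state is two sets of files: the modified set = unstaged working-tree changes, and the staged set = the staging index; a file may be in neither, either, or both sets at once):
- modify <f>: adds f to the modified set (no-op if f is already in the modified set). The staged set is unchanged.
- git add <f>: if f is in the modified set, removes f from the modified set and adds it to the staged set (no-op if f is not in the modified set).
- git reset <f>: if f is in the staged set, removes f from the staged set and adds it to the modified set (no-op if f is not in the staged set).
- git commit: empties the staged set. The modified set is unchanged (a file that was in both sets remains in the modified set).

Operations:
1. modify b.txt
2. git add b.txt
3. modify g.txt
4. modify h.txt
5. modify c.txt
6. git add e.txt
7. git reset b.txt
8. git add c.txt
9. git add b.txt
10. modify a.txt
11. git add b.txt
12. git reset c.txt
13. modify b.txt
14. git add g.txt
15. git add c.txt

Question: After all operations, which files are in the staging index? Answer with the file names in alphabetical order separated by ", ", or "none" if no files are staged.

Answer: b.txt, c.txt, g.txt

Derivation:
After op 1 (modify b.txt): modified={b.txt} staged={none}
After op 2 (git add b.txt): modified={none} staged={b.txt}
After op 3 (modify g.txt): modified={g.txt} staged={b.txt}
After op 4 (modify h.txt): modified={g.txt, h.txt} staged={b.txt}
After op 5 (modify c.txt): modified={c.txt, g.txt, h.txt} staged={b.txt}
After op 6 (git add e.txt): modified={c.txt, g.txt, h.txt} staged={b.txt}
After op 7 (git reset b.txt): modified={b.txt, c.txt, g.txt, h.txt} staged={none}
After op 8 (git add c.txt): modified={b.txt, g.txt, h.txt} staged={c.txt}
After op 9 (git add b.txt): modified={g.txt, h.txt} staged={b.txt, c.txt}
After op 10 (modify a.txt): modified={a.txt, g.txt, h.txt} staged={b.txt, c.txt}
After op 11 (git add b.txt): modified={a.txt, g.txt, h.txt} staged={b.txt, c.txt}
After op 12 (git reset c.txt): modified={a.txt, c.txt, g.txt, h.txt} staged={b.txt}
After op 13 (modify b.txt): modified={a.txt, b.txt, c.txt, g.txt, h.txt} staged={b.txt}
After op 14 (git add g.txt): modified={a.txt, b.txt, c.txt, h.txt} staged={b.txt, g.txt}
After op 15 (git add c.txt): modified={a.txt, b.txt, h.txt} staged={b.txt, c.txt, g.txt}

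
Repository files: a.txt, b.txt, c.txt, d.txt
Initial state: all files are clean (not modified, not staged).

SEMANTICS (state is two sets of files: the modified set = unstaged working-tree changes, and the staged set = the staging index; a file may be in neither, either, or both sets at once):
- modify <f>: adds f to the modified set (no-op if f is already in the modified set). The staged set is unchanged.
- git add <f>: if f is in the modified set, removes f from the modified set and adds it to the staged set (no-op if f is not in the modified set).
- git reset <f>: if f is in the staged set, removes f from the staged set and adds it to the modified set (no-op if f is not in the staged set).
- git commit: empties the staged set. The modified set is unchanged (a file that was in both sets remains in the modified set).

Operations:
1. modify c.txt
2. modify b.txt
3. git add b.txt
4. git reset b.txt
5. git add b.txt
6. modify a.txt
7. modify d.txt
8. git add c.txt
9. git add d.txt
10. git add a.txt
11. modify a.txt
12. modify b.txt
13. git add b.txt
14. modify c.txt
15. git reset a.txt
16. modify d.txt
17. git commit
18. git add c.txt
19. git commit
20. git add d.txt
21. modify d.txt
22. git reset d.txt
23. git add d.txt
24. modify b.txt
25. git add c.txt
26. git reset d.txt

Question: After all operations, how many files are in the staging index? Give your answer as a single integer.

Answer: 0

Derivation:
After op 1 (modify c.txt): modified={c.txt} staged={none}
After op 2 (modify b.txt): modified={b.txt, c.txt} staged={none}
After op 3 (git add b.txt): modified={c.txt} staged={b.txt}
After op 4 (git reset b.txt): modified={b.txt, c.txt} staged={none}
After op 5 (git add b.txt): modified={c.txt} staged={b.txt}
After op 6 (modify a.txt): modified={a.txt, c.txt} staged={b.txt}
After op 7 (modify d.txt): modified={a.txt, c.txt, d.txt} staged={b.txt}
After op 8 (git add c.txt): modified={a.txt, d.txt} staged={b.txt, c.txt}
After op 9 (git add d.txt): modified={a.txt} staged={b.txt, c.txt, d.txt}
After op 10 (git add a.txt): modified={none} staged={a.txt, b.txt, c.txt, d.txt}
After op 11 (modify a.txt): modified={a.txt} staged={a.txt, b.txt, c.txt, d.txt}
After op 12 (modify b.txt): modified={a.txt, b.txt} staged={a.txt, b.txt, c.txt, d.txt}
After op 13 (git add b.txt): modified={a.txt} staged={a.txt, b.txt, c.txt, d.txt}
After op 14 (modify c.txt): modified={a.txt, c.txt} staged={a.txt, b.txt, c.txt, d.txt}
After op 15 (git reset a.txt): modified={a.txt, c.txt} staged={b.txt, c.txt, d.txt}
After op 16 (modify d.txt): modified={a.txt, c.txt, d.txt} staged={b.txt, c.txt, d.txt}
After op 17 (git commit): modified={a.txt, c.txt, d.txt} staged={none}
After op 18 (git add c.txt): modified={a.txt, d.txt} staged={c.txt}
After op 19 (git commit): modified={a.txt, d.txt} staged={none}
After op 20 (git add d.txt): modified={a.txt} staged={d.txt}
After op 21 (modify d.txt): modified={a.txt, d.txt} staged={d.txt}
After op 22 (git reset d.txt): modified={a.txt, d.txt} staged={none}
After op 23 (git add d.txt): modified={a.txt} staged={d.txt}
After op 24 (modify b.txt): modified={a.txt, b.txt} staged={d.txt}
After op 25 (git add c.txt): modified={a.txt, b.txt} staged={d.txt}
After op 26 (git reset d.txt): modified={a.txt, b.txt, d.txt} staged={none}
Final staged set: {none} -> count=0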